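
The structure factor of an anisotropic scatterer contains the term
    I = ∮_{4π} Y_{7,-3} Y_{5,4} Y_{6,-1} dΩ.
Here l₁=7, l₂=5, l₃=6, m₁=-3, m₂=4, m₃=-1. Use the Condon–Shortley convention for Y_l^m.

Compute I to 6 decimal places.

-0.033132

Rules hold: Σm=0, L=18 even, 2≤6≤12.
N = 15·11·13 = 2145
Δ = 6!·8!·4!/19! = 1/174594420
Racah Σ t=1..5: t=1:−1/4147200 t=2:+1/207360 t=3:−1/82944 t=4:+1/207360 t=5:−1/4147200 = -1/345600
⇒ 3j(7 5 6; 0 0 0)² = 420/46189, sgn -1
Racah Σ t=5..6: t=5:−1/2073600 t=6:+1/2488320 = -1/12441600
⇒ 3j(7 5 6; -3 4 -1)² = 98/138567, sgn +1
4πI² = N·(3j₀)²·(3jₘ)² = 205800/14919047
I = -1·√(0.0137944/4π) = -0.03313197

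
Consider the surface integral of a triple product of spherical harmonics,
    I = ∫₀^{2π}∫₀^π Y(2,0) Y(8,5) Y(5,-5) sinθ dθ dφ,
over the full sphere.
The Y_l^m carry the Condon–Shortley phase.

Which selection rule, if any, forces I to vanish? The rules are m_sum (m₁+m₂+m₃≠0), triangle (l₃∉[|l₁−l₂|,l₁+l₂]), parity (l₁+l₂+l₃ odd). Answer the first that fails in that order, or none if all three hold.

m₁+m₂+m₃ = 0 + 5 − 5 = 0  ✓
triangle: |2−8|=6 ≤ l₃=5 ≤ 2+8=10  ✗
parity: l₁+l₂+l₃ = 15 is odd

triangle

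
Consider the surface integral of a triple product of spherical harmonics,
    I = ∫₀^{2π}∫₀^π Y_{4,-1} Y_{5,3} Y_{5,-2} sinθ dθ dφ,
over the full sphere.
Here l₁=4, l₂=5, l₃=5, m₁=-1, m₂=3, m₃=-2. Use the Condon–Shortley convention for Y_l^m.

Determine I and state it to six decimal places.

-0.118854

Rules hold: Σm=0, L=14 even, 1≤5≤9.
N = 9·11·11 = 1089
Δ = 4!·4!·6!/15! = 1/3153150
Racah Σ t=0..4: t=0:+1/69120 t=1:−1/1728 t=2:+1/576 t=3:−1/1728 t=4:+1/69120 = 7/11520
⇒ 3j(4 5 5; 0 0 0)² = 2/143, sgn -1
Racah Σ t=2..4: t=2:+1/17280 t=3:−1/2880 t=4:+1/6912 = -1/6912
⇒ 3j(4 5 5; -1 3 -2)² = 5/429, sgn +1
4πI² = N·(3j₀)²·(3jₘ)² = 30/169
I = -1·√(0.177515/4π) = -0.11885360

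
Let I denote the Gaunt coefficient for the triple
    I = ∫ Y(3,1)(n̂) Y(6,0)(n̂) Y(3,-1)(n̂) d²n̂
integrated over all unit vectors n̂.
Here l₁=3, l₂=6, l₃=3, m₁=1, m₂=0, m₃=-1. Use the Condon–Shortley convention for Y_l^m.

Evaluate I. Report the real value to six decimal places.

Checks pass: Σm=0; 12 even; l₃=3∈[3,9].
(2·3+1)(2·6+1)(2·3+1) = 637
Δ: 6! 0! 6! / 13! → 1/12012
sum: t=3:−1/1296 = -1/1296
3j²(3 6 3; 0 0 0) = Δ·Π!·Σ² = 100/3003  (sign +1)
sum: t=2:+1/2304 = 1/2304
3j²(3 6 3; 1 0 -1) = Δ·Π!·Σ² = 75/4004  (sign +1)
combine: 4πI² = 637·100/3003·75/4004 = 625/1573
take √, sign +1: I = 0.17781595

0.177816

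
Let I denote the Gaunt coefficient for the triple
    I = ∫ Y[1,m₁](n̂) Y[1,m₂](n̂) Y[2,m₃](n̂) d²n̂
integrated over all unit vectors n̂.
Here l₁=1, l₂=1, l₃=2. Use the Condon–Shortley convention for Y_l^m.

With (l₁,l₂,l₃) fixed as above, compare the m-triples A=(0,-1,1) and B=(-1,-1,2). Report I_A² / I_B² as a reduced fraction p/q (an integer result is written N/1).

1/2

Shared (l₁,l₂,l₃)=(1,1,2): N and (l;000)² cancel in I_A²/I_B².
A: Δ = 0!·2!·2!/5! = 1/30; Racah Σ t=0..0: t=0:+1/2 = 1/2; ⇒ 3j(1 1 2; 0 -1 1)² = 1/10, sgn -1
B: Δ = 0!·2!·2!/5! = 1/30; Racah Σ t=0..0: t=0:+1/4 = 1/4; ⇒ 3j(1 1 2; -1 -1 2)² = 1/5, sgn +1
I_A²/I_B² = (1/10)/(1/5) = 1/2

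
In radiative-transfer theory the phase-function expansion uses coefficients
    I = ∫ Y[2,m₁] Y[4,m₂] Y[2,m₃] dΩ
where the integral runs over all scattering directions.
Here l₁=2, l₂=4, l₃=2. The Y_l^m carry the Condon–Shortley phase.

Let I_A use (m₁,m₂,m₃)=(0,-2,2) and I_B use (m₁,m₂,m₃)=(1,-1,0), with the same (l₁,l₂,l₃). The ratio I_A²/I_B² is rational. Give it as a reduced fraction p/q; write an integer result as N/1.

Same 2,4,2: normalisation and zero-m 3j drop out of the ratio.
A: Δ: 4! 0! 4! / 9! → 1/630; sum: t=2:+1/96 = 1/96; 3j²(2 4 2; 0 -2 2) = Δ·Π!·Σ² = 1/42  (sign +1)
B: Δ: 4! 0! 4! / 9! → 1/630; sum: t=1:−1/24 = -1/24; 3j²(2 4 2; 1 -1 0) = Δ·Π!·Σ² = 1/21  (sign -1)
I_A²/I_B² = (1/42)/(1/21) = 1/2

1/2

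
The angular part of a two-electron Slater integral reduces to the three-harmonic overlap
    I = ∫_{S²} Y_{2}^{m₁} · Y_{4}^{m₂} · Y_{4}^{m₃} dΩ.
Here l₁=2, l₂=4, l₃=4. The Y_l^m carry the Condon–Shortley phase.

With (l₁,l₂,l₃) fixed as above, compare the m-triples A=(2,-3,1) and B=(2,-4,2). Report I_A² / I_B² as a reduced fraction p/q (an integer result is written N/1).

9/4

Shared (l₁,l₂,l₃)=(2,4,4): N and (l;000)² cancel in I_A²/I_B².
A: Δ = 2!·2!·6!/11! = 1/13860; Racah Σ t=0..0: t=0:+1/480 = 1/480; ⇒ 3j(2 4 4; 2 -3 1)² = 3/110, sgn -1
B: Δ = 2!·2!·6!/11! = 1/13860; Racah Σ t=0..0: t=0:+1/2880 = 1/2880; ⇒ 3j(2 4 4; 2 -4 2)² = 2/165, sgn +1
I_A²/I_B² = (3/110)/(2/165) = 9/4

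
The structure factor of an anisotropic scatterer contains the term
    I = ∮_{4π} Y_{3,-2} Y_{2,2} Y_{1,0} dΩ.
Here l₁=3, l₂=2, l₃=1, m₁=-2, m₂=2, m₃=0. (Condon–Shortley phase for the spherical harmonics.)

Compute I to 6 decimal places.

0.184674

Checks pass: Σm=0; 6 even; l₃=1∈[1,5].
(2·3+1)(2·2+1)(2·1+1) = 105
Δ: 4! 2! 0! / 7! → 1/105
sum: t=2:+1/4 = 1/4
3j²(3 2 1; 0 0 0) = Δ·Π!·Σ² = 3/35  (sign -1)
sum: t=4:+1/24 = 1/24
3j²(3 2 1; -2 2 0) = Δ·Π!·Σ² = 1/21  (sign -1)
combine: 4πI² = 105·3/35·1/21 = 3/7
take √, sign +1: I = 0.18467439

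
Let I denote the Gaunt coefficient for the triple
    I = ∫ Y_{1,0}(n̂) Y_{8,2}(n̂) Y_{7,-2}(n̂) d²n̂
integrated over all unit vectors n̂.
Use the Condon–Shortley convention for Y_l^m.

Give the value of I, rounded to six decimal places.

0.237007

Checks pass: Σm=0; 16 even; l₃=7∈[7,9].
(2·1+1)(2·8+1)(2·7+1) = 765
Δ: 2! 0! 14! / 17! → 1/2040
sum: t=1:−1/25401600 = -1/25401600
3j²(1 8 7; 0 0 0) = Δ·Π!·Σ² = 8/255  (sign +1)
sum: t=1:−1/43545600 = -1/43545600
3j²(1 8 7; 0 2 -2) = Δ·Π!·Σ² = 1/34  (sign +1)
combine: 4πI² = 765·8/255·1/34 = 12/17
take √, sign +1: I = 0.23700703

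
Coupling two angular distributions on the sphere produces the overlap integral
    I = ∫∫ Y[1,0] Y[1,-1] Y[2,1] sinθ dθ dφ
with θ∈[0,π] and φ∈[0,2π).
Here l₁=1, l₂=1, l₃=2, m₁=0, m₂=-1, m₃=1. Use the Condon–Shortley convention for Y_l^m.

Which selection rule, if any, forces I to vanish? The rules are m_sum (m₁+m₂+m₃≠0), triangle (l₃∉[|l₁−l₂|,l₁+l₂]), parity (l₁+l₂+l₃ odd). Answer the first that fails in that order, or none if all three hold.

none

m₁+m₂+m₃ = 0 − 1 + 1 = 0  ✓
triangle: |1−1|=0 ≤ l₃=2 ≤ 1+1=2  ✓
parity: l₁+l₂+l₃ = 4 is even  ✓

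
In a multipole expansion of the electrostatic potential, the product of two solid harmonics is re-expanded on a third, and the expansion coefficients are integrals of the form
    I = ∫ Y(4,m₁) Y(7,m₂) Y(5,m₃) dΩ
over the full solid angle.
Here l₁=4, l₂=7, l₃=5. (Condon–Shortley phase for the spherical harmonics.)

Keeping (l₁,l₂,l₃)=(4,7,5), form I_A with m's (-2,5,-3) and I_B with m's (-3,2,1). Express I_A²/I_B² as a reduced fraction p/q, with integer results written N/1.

2809/3234

l's match ⇒ only the (l;m) 3-j factors differ between A and B.
A: triangle coeff Δ(4,7,5) = 1/6126120; Σ_t [4,6]: t=4:+1/3870720 t=5:−1/604800 t=6:+1/2073600 = -53/58060800; (3j)²=2809/185640 [(4 7 5; -2 5 -3)], sign=-1
B: triangle coeff Δ(4,7,5) = 1/6126120; Σ_t [5,6]: t=5:−1/138240 t=6:+1/518400 = -11/2073600; (3j)²=77/4420 [(4 7 5; -3 2 1)], sign=-1
I_A²/I_B² = (2809/185640)/(77/4420) = 2809/3234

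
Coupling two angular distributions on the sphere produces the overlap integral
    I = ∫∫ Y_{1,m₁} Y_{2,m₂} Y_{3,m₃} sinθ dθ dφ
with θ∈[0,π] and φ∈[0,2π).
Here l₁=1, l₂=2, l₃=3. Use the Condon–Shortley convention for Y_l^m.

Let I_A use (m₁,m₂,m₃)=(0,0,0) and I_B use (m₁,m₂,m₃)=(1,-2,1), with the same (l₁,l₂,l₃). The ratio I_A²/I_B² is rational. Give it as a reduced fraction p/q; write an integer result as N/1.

9/1

Shared (l₁,l₂,l₃)=(1,2,3): N and (l;000)² cancel in I_A²/I_B².
A: Δ = 0!·2!·4!/7! = 1/105; Racah Σ t=0..0: t=0:+1/4 = 1/4; ⇒ 3j(1 2 3; 0 0 0)² = 3/35, sgn -1
B: Δ = 0!·2!·4!/7! = 1/105; Racah Σ t=0..0: t=0:+1/48 = 1/48; ⇒ 3j(1 2 3; 1 -2 1)² = 1/105, sgn +1
I_A²/I_B² = (3/35)/(1/105) = 9/1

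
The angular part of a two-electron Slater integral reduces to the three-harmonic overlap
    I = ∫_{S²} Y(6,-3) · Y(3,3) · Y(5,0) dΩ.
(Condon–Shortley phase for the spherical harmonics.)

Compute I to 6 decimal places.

0.190675

Checks pass: Σm=0; 14 even; l₃=5∈[3,9].
(2·6+1)(2·3+1)(2·5+1) = 1001
Δ: 4! 8! 2! / 15! → 1/675675
sum: t=1:−1/8640 t=2:+1/2304 t=3:−1/8640 = 7/34560
3j²(6 3 5; 0 0 0) = Δ·Π!·Σ² = 7/429  (sign -1)
sum: t=4:+1/34560 = 1/34560
3j²(6 3 5; -3 3 0) = Δ·Π!·Σ² = 4/143  (sign -1)
combine: 4πI² = 1001·7/429·4/143 = 196/429
take √, sign +1: I = 0.19067531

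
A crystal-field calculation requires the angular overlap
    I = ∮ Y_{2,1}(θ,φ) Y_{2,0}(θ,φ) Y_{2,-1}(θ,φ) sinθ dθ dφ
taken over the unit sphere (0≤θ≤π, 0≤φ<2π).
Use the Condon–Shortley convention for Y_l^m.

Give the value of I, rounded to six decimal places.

-0.090112

Rules hold: Σm=0, L=6 even, 0≤2≤4.
N = 5·5·5 = 125
Δ = 2!·2!·2!/7! = 1/630
Racah Σ t=0..2: t=0:+1/8 t=1:−1/1 t=2:+1/8 = -3/4
⇒ 3j(2 2 2; 0 0 0)² = 2/35, sgn -1
Racah Σ t=0..1: t=0:+1/4 t=1:−1/2 = -1/4
⇒ 3j(2 2 2; 1 0 -1)² = 1/70, sgn +1
4πI² = N·(3j₀)²·(3jₘ)² = 5/49
I = -1·√(0.102041/4π) = -0.09011188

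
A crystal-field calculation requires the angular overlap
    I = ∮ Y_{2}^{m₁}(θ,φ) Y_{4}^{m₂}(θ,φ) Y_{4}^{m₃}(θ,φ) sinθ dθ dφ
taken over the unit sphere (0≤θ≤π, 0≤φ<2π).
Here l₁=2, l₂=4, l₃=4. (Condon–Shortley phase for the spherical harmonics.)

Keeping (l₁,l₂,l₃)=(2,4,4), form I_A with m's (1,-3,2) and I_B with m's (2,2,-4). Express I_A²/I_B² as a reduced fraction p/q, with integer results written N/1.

Shared (l₁,l₂,l₃)=(2,4,4): N and (l;000)² cancel in I_A²/I_B².
A: Δ = 2!·2!·6!/11! = 1/13860; Racah Σ t=0..1: t=0:+1/240 t=1:−1/1440 = 1/288; ⇒ 3j(2 4 4; 1 -3 2)² = 5/132, sgn +1
B: Δ = 2!·2!·6!/11! = 1/13860; Racah Σ t=0..0: t=0:+1/2880 = 1/2880; ⇒ 3j(2 4 4; 2 2 -4)² = 2/165, sgn +1
I_A²/I_B² = (5/132)/(2/165) = 25/8

25/8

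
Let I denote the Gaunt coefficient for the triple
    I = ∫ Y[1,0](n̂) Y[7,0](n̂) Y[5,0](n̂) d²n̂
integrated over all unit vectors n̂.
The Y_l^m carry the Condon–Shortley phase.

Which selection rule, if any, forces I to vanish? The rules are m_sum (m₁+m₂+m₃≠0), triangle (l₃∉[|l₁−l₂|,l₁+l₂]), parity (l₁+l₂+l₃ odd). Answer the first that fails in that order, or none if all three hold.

triangle

azimuthal sum: 0 + 0 + 0 = 0  ✓
6 ≤ 5 ≤ 8 (triangle on l)  ✗
L = 1 + 7 + 5 = 13 (odd)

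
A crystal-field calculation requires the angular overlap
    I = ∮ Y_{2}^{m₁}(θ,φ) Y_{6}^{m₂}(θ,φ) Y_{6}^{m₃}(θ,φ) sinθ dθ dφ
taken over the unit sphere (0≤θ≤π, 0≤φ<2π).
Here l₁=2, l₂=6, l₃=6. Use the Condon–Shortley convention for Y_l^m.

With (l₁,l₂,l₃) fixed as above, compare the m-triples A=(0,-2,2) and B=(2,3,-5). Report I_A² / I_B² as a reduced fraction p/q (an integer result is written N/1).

10/11

Same 2,6,6: normalisation and zero-m 3j drop out of the ratio.
A: Δ: 2! 2! 10! / 15! → 1/90090; sum: t=0:+1/69120 t=1:−1/30240 t=2:+1/322560 = -1/64512; 3j²(2 6 6; 0 -2 2) = Δ·Π!·Σ² = 10/1001  (sign -1)
B: Δ: 2! 2! 10! / 15! → 1/90090; sum: t=0:+1/1451520 = 1/1451520; 3j²(2 6 6; 2 3 -5) = Δ·Π!·Σ² = 1/91  (sign -1)
I_A²/I_B² = (10/1001)/(1/91) = 10/11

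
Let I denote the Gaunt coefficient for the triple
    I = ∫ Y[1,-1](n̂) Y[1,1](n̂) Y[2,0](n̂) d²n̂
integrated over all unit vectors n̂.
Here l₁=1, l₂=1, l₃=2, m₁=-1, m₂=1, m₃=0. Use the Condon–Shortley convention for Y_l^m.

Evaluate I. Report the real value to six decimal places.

0.126157

Rules hold: Σm=0, L=4 even, 0≤2≤2.
N = 3·3·5 = 45
Δ = 0!·2!·2!/5! = 1/30
Racah Σ t=0..0: t=0:+1/1 = 1/1
⇒ 3j(1 1 2; 0 0 0)² = 2/15, sgn +1
Racah Σ t=0..0: t=0:+1/4 = 1/4
⇒ 3j(1 1 2; -1 1 0)² = 1/30, sgn +1
4πI² = N·(3j₀)²·(3jₘ)² = 1/5
I = +1·√(0.2/4π) = 0.12615663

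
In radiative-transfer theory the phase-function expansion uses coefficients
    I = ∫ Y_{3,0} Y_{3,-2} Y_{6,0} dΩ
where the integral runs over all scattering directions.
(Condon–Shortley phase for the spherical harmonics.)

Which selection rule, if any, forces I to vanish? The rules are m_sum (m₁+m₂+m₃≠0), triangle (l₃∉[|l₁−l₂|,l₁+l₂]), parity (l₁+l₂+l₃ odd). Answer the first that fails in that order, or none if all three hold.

m₁+m₂+m₃ = 0 − 2 + 0 = -2  ✗
triangle: |3−3|=0 ≤ l₃=6 ≤ 3+3=6
parity: l₁+l₂+l₃ = 12 is even

m_sum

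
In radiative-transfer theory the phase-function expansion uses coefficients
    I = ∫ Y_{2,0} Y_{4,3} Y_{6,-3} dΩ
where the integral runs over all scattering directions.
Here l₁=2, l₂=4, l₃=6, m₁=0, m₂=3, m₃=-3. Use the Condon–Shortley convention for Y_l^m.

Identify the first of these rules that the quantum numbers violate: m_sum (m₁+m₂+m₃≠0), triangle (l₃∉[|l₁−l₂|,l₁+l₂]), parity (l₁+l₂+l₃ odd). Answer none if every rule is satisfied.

none

Σmᵢ = 0  ✓
l₃∈[|l₁−l₂|,l₁+l₂]=[2,6], have l₃=6  ✓
Σlᵢ = 12 ⇒ even  ✓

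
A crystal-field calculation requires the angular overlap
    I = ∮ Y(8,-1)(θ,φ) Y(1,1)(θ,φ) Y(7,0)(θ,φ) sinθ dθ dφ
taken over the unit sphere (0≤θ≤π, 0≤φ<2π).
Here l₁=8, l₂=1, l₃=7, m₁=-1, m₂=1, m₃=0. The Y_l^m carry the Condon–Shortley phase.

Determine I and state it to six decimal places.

-0.183585

Rules hold: Σm=0, L=16 even, 7≤7≤9.
N = 17·3·15 = 765
Δ = 2!·14!·0!/17! = 1/2040
Racah Σ t=1..1: t=1:−1/25401600 = -1/25401600
⇒ 3j(8 1 7; 0 0 0)² = 8/255, sgn +1
Racah Σ t=2..2: t=2:+1/50803200 = 1/50803200
⇒ 3j(8 1 7; -1 1 0)² = 3/170, sgn -1
4πI² = N·(3j₀)²·(3jₘ)² = 36/85
I = -1·√(0.423529/4π) = -0.18358486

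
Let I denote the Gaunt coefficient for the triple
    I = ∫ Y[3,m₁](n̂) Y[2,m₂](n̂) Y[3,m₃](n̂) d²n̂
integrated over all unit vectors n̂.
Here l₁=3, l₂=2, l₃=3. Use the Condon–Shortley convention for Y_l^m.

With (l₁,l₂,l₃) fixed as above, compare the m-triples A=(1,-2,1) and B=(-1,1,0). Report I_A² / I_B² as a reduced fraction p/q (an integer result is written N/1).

Shared (l₁,l₂,l₃)=(3,2,3): N and (l;000)² cancel in I_A²/I_B².
A: Δ = 2!·4!·2!/9! = 1/3780; Racah Σ t=0..0: t=0:+1/16 = 1/16; ⇒ 3j(3 2 3; 1 -2 1)² = 2/35, sgn +1
B: Δ = 2!·4!·2!/9! = 1/3780; Racah Σ t=1..2: t=1:−1/12 t=2:+1/8 = 1/24; ⇒ 3j(3 2 3; -1 1 0)² = 1/210, sgn -1
I_A²/I_B² = (2/35)/(1/210) = 12/1

12/1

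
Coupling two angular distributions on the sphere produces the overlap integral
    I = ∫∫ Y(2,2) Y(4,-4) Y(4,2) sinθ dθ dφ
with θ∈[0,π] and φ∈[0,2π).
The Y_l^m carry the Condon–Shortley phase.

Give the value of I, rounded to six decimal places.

Checks pass: Σm=0; 10 even; l₃=4∈[2,6].
(2·2+1)(2·4+1)(2·4+1) = 405
Δ: 2! 2! 6! / 11! → 1/13860
sum: t=0:+1/192 t=1:−1/36 t=2:+1/192 = -5/288
3j²(2 4 4; 0 0 0) = Δ·Π!·Σ² = 20/693  (sign -1)
sum: t=0:+1/2880 = 1/2880
3j²(2 4 4; 2 -4 2) = Δ·Π!·Σ² = 2/165  (sign +1)
combine: 4πI² = 405·20/693·2/165 = 120/847
take √, sign -1: I = -0.10618031

-0.106180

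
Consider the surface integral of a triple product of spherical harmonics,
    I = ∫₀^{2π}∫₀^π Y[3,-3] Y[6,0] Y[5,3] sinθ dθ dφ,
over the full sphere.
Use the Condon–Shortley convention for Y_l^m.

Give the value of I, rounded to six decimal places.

m-sum 0 ✓  L=14 even ✓  3≤5≤9 ✓
Π(2lᵢ+1) = 7×13×11 = 1001
triangle coeff Δ(3,6,5) = 1/675675
Σ_t [1,3]: t=1:−1/8640 t=2:+1/2304 t=3:−1/8640 = 7/34560
(3j)²=7/429 [(3 6 5; 0 0 0)], sign=-1
Σ_t [4,4]: t=4:+1/69120 = 1/69120
(3j)²=4/429 [(3 6 5; -3 0 3)], sign=+1
⇒ 4πI² = 196/1287
I = (-1)√(196/1287/(4π)) = -0.11008644

-0.110086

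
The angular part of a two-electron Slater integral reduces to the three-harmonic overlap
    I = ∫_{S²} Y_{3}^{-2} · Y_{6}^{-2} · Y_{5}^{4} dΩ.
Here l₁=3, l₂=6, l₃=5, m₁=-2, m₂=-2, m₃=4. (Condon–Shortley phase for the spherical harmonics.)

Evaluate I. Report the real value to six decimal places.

-0.139560

m-sum 0 ✓  L=14 even ✓  3≤5≤9 ✓
Π(2lᵢ+1) = 7×13×11 = 1001
triangle coeff Δ(3,6,5) = 1/675675
Σ_t [1,3]: t=1:−1/8640 t=2:+1/2304 t=3:−1/8640 = 7/34560
(3j)²=7/429 [(3 6 5; 0 0 0)], sign=-1
Σ_t [3,4]: t=3:−1/60480 t=4:+1/967680 = -1/64512
(3j)²=15/1001 [(3 6 5; -2 -2 4)], sign=+1
⇒ 4πI² = 35/143
I = (-1)√(35/143/(4π)) = -0.13956004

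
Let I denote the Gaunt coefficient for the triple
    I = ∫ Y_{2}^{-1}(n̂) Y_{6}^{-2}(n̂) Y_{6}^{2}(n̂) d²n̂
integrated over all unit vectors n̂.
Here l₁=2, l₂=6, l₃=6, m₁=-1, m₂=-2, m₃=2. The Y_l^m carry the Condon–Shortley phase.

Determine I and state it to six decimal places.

m-sum = -1 − 2 + 2 = -1 ≠ 0 ⇒ I = 0

0.000000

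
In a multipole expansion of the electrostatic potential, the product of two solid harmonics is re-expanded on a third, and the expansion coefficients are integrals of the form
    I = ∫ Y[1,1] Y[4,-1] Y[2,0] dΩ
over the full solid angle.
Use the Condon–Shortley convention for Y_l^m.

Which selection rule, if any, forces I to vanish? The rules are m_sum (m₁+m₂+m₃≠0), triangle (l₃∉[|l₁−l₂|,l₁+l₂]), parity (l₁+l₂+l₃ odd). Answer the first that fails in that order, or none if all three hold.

triangle

m₁+m₂+m₃ = 1 − 1 + 0 = 0  ✓
triangle: |1−4|=3 ≤ l₃=2 ≤ 1+4=5  ✗
parity: l₁+l₂+l₃ = 7 is odd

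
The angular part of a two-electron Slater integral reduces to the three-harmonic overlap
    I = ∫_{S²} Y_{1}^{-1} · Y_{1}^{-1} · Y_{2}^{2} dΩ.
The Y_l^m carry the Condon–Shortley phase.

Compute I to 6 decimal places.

0.309019

Rules hold: Σm=0, L=4 even, 0≤2≤2.
N = 3·3·5 = 45
Δ = 0!·2!·2!/5! = 1/30
Racah Σ t=0..0: t=0:+1/1 = 1/1
⇒ 3j(1 1 2; 0 0 0)² = 2/15, sgn +1
Racah Σ t=0..0: t=0:+1/4 = 1/4
⇒ 3j(1 1 2; -1 -1 2)² = 1/5, sgn +1
4πI² = N·(3j₀)²·(3jₘ)² = 6/5
I = +1·√(1.2/4π) = 0.30901936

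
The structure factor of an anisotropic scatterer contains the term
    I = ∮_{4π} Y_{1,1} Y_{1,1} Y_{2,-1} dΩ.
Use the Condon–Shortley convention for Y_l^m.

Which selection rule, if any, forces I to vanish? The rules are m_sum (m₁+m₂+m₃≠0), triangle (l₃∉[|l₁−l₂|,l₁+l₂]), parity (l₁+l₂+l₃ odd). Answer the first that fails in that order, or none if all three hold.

azimuthal sum: 1 + 1 − 1 = 1  ✗
0 ≤ 2 ≤ 2 (triangle on l)
L = 1 + 1 + 2 = 4 (even)

m_sum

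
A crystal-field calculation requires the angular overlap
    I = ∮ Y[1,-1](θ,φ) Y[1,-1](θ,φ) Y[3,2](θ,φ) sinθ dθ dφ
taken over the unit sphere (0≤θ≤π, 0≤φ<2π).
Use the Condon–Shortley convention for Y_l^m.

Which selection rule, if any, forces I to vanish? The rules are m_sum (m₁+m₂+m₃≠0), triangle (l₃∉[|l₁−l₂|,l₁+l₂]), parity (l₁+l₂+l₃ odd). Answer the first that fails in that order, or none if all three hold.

Σmᵢ = 0  ✓
l₃∈[|l₁−l₂|,l₁+l₂]=[0,2], have l₃=3  ✗
Σlᵢ = 5 ⇒ odd

triangle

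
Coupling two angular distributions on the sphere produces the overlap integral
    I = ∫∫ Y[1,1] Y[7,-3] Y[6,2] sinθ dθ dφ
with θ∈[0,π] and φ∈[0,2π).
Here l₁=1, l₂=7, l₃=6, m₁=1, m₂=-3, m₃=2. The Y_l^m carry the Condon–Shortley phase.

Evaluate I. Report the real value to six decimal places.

Rules hold: Σm=0, L=14 even, 6≤6≤8.
N = 3·15·13 = 585
Δ = 2!·0!·12!/15! = 1/1365
Racah Σ t=1..1: t=1:−1/518400 = -1/518400
⇒ 3j(1 7 6; 0 0 0)² = 7/195, sgn -1
Racah Σ t=0..0: t=0:+1/1935360 = 1/1935360
⇒ 3j(1 7 6; 1 -3 2)² = 3/91, sgn +1
4πI² = N·(3j₀)²·(3jₘ)² = 9/13
I = -1·√(0.692308/4π) = -0.23471705

-0.234717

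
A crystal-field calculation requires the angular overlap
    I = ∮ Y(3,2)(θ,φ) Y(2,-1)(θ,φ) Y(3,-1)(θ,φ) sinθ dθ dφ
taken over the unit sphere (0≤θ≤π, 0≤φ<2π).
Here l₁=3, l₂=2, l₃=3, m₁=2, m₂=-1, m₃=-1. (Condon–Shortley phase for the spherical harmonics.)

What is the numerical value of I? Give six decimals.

Checks pass: Σm=0; 8 even; l₃=3∈[1,5].
(2·3+1)(2·2+1)(2·3+1) = 245
Δ: 2! 4! 2! / 9! → 1/3780
sum: t=0:+1/24 t=1:−1/4 t=2:+1/24 = -1/6
3j²(3 2 3; 0 0 0) = Δ·Π!·Σ² = 4/105  (sign +1)
sum: t=0:+1/12 t=1:−1/48 = 1/16
3j²(3 2 3; 2 -1 -1) = Δ·Π!·Σ² = 1/28  (sign +1)
combine: 4πI² = 245·4/105·1/28 = 1/3
take √, sign +1: I = 0.16286750

0.162868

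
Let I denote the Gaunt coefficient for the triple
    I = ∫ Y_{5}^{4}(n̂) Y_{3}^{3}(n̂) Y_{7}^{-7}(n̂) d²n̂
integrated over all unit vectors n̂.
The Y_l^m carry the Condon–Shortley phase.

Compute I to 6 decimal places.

0.000000

L=15 odd ⇒ parity kills the (l;000) factor ⇒ I = 0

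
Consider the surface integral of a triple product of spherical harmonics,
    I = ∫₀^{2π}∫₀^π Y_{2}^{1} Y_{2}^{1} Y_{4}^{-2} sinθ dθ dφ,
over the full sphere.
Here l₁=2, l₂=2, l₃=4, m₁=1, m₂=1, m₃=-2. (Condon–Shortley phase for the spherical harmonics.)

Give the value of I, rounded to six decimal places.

0.254875

Rules hold: Σm=0, L=8 even, 0≤4≤4.
N = 5·5·9 = 225
Δ = 0!·4!·4!/9! = 1/630
Racah Σ t=0..0: t=0:+1/16 = 1/16
⇒ 3j(2 2 4; 0 0 0)² = 2/35, sgn +1
Racah Σ t=0..0: t=0:+1/36 = 1/36
⇒ 3j(2 2 4; 1 1 -2)² = 4/63, sgn +1
4πI² = N·(3j₀)²·(3jₘ)² = 40/49
I = +1·√(0.816327/4π) = 0.25487487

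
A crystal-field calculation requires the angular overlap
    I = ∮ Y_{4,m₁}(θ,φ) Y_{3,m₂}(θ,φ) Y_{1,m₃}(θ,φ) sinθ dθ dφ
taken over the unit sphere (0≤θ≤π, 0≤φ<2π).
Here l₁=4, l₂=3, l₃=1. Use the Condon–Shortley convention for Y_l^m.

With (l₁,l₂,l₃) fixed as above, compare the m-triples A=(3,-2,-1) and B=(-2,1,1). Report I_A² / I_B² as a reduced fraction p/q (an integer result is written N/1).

7/5

Same 4,3,1: normalisation and zero-m 3j drop out of the ratio.
A: Δ: 6! 2! 0! / 9! → 1/252; sum: t=1:−1/240 = -1/240; 3j²(4 3 1; 3 -2 -1) = Δ·Π!·Σ² = 1/12  (sign -1)
B: Δ: 6! 2! 0! / 9! → 1/252; sum: t=4:+1/96 = 1/96; 3j²(4 3 1; -2 1 1) = Δ·Π!·Σ² = 5/84  (sign +1)
I_A²/I_B² = (1/12)/(5/84) = 7/5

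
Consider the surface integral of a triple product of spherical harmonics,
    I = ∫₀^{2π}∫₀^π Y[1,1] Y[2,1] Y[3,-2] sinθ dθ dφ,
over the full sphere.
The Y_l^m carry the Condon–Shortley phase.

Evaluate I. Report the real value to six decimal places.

Rules hold: Σm=0, L=6 even, 1≤3≤3.
N = 3·5·7 = 105
Δ = 0!·2!·4!/7! = 1/105
Racah Σ t=0..0: t=0:+1/4 = 1/4
⇒ 3j(1 2 3; 0 0 0)² = 3/35, sgn -1
Racah Σ t=0..0: t=0:+1/12 = 1/12
⇒ 3j(1 2 3; 1 1 -2)² = 2/21, sgn -1
4πI² = N·(3j₀)²·(3jₘ)² = 6/7
I = +1·√(0.857143/4π) = 0.26116903

0.261169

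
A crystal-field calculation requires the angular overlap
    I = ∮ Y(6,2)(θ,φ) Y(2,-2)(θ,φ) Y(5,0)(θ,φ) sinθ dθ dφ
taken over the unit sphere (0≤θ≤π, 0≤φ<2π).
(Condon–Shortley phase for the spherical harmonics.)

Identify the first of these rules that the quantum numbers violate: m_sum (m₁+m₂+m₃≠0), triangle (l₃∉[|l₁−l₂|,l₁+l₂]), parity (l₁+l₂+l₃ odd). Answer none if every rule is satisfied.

Σmᵢ = 0  ✓
l₃∈[|l₁−l₂|,l₁+l₂]=[4,8], have l₃=5  ✓
Σlᵢ = 13 ⇒ odd  ✗

parity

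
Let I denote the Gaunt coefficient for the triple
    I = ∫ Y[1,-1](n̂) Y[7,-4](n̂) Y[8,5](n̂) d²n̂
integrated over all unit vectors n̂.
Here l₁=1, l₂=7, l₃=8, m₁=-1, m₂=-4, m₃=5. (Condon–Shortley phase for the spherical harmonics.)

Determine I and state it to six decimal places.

Rules hold: Σm=0, L=16 even, 6≤8≤8.
N = 3·15·17 = 765
Δ = 0!·2!·14!/17! = 1/2040
Racah Σ t=0..0: t=0:+1/25401600 = 1/25401600
⇒ 3j(1 7 8; 0 0 0)² = 8/255, sgn +1
Racah Σ t=0..0: t=0:+1/479001600 = 1/479001600
⇒ 3j(1 7 8; -1 -4 5)² = 13/340, sgn -1
4πI² = N·(3j₀)²·(3jₘ)² = 78/85
I = -1·√(0.917647/4π) = -0.27022959

-0.270230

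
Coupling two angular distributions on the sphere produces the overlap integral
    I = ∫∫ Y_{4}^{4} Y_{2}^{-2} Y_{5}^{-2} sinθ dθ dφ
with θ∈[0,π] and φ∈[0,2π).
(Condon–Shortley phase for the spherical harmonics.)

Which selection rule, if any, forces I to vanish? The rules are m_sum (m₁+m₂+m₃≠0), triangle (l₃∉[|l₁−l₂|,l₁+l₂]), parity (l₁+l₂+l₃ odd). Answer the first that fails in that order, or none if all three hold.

azimuthal sum: 4 − 2 − 2 = 0  ✓
2 ≤ 5 ≤ 6 (triangle on l)  ✓
L = 4 + 2 + 5 = 11 (odd)  ✗

parity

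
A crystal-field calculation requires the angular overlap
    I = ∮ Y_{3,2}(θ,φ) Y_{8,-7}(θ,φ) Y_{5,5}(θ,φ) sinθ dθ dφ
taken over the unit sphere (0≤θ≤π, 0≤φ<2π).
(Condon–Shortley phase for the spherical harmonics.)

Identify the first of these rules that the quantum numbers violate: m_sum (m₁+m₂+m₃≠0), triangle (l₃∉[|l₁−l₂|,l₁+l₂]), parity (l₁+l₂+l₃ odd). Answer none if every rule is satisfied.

none

m₁+m₂+m₃ = 2 − 7 + 5 = 0  ✓
triangle: |3−8|=5 ≤ l₃=5 ≤ 3+8=11  ✓
parity: l₁+l₂+l₃ = 16 is even  ✓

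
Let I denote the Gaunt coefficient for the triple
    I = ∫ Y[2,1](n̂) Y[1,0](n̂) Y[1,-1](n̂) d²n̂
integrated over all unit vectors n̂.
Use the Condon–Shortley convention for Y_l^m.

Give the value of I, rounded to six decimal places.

m-sum 0 ✓  L=4 even ✓  1≤1≤3 ✓
Π(2lᵢ+1) = 5×3×3 = 45
triangle coeff Δ(2,1,1) = 1/30
Σ_t [1,1]: t=1:−1/1 = -1/1
(3j)²=2/15 [(2 1 1; 0 0 0)], sign=+1
Σ_t [1,1]: t=1:−1/2 = -1/2
(3j)²=1/10 [(2 1 1; 1 0 -1)], sign=-1
⇒ 4πI² = 3/5
I = (-1)√(3/5/(4π)) = -0.21850969

-0.218510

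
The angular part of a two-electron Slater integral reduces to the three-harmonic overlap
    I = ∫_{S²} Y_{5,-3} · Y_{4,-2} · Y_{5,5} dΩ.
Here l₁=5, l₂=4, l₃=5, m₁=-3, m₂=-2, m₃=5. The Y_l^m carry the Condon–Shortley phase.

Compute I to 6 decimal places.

-0.184127

Rules hold: Σm=0, L=14 even, 1≤5≤9.
N = 11·9·11 = 1089
Δ = 4!·6!·4!/15! = 1/3153150
Racah Σ t=0..4: t=0:+1/69120 t=1:−1/1728 t=2:+1/576 t=3:−1/1728 t=4:+1/69120 = 7/11520
⇒ 3j(5 4 5; 0 0 0)² = 2/143, sgn -1
Racah Σ t=2..2: t=2:+1/69120 = 1/69120
⇒ 3j(5 4 5; -3 -2 5)² = 4/143, sgn +1
4πI² = N·(3j₀)²·(3jₘ)² = 72/169
I = -1·√(0.426036/4π) = -0.18412721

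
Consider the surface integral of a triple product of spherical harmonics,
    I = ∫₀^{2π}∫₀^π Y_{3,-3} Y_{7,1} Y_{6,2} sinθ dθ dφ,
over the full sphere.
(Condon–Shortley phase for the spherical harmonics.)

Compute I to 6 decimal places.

0.147021

Checks pass: Σm=0; 16 even; l₃=6∈[4,10].
(2·3+1)(2·7+1)(2·6+1) = 1365
Δ: 4! 2! 10! / 17! → 1/2042040
sum: t=1:−1/207360 t=2:+1/57600 t=3:−1/207360 = 1/129600
3j²(3 7 6; 0 0 0) = Δ·Π!·Σ² = 168/12155  (sign +1)
sum: t=4:+1/829440 = 1/829440
3j²(3 7 6; -3 1 2) = Δ·Π!·Σ² = 35/2431  (sign +1)
combine: 4πI² = 1365·168/12155·35/2431 = 123480/454597
take √, sign +1: I = 0.14702124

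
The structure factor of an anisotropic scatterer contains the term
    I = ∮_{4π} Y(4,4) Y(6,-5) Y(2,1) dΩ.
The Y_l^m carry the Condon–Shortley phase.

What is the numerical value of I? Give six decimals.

Checks pass: Σm=0; 12 even; l₃=2∈[2,10].
(2·4+1)(2·6+1)(2·2+1) = 585
Δ: 8! 0! 4! / 13! → 1/6435
sum: t=4:+1/2304 = 1/2304
3j²(4 6 2; 0 0 0) = Δ·Π!·Σ² = 5/143  (sign +1)
sum: t=0:+1/241920 = 1/241920
3j²(4 6 2; 4 -5 1) = Δ·Π!·Σ² = 1/39  (sign -1)
combine: 4πI² = 585·5/143·1/39 = 75/143
take √, sign -1: I = -0.20429497

-0.204295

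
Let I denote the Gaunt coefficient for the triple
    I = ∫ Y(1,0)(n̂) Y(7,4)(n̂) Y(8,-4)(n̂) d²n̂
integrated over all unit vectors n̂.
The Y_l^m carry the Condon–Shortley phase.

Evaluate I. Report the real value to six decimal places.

0.211986

Checks pass: Σm=0; 16 even; l₃=8∈[6,8].
(2·1+1)(2·7+1)(2·8+1) = 765
Δ: 0! 2! 14! / 17! → 1/2040
sum: t=0:+1/25401600 = 1/25401600
3j²(1 7 8; 0 0 0) = Δ·Π!·Σ² = 8/255  (sign +1)
sum: t=0:+1/239500800 = 1/239500800
3j²(1 7 8; 0 4 -4) = Δ·Π!·Σ² = 2/85  (sign +1)
combine: 4πI² = 765·8/255·2/85 = 48/85
take √, sign +1: I = 0.21198553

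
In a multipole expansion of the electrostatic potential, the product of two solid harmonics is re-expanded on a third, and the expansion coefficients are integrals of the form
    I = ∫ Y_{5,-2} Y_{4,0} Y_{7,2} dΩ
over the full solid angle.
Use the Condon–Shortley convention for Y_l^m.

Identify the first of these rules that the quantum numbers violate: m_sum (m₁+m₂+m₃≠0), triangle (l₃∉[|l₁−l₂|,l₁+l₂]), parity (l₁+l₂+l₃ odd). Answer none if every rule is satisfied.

m₁+m₂+m₃ = -2 + 0 + 2 = 0  ✓
triangle: |5−4|=1 ≤ l₃=7 ≤ 5+4=9  ✓
parity: l₁+l₂+l₃ = 16 is even  ✓

none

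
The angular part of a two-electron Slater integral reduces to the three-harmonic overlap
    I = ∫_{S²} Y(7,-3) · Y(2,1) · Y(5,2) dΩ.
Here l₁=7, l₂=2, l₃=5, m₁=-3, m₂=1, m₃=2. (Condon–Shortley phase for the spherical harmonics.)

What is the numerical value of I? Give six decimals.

Rules hold: Σm=0, L=14 even, 5≤5≤9.
N = 15·5·11 = 825
Δ = 4!·10!·0!/15! = 1/15015
Racah Σ t=2..2: t=2:+1/57600 = 1/57600
⇒ 3j(7 2 5; 0 0 0)² = 21/715, sgn -1
Racah Σ t=3..3: t=3:−1/181440 = -1/181440
⇒ 3j(7 2 5; -3 1 2)² = 32/1001, sgn +1
4πI² = N·(3j₀)²·(3jₘ)² = 1440/1859
I = -1·√(0.77461/4π) = -0.24827707

-0.248277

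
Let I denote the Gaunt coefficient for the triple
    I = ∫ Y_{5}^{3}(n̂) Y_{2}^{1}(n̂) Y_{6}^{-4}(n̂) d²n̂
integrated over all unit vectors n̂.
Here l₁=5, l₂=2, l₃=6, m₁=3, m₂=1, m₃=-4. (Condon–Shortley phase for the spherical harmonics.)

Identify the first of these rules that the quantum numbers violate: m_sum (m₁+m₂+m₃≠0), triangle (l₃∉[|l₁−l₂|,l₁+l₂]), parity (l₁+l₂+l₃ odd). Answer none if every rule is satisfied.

Σmᵢ = 0  ✓
l₃∈[|l₁−l₂|,l₁+l₂]=[3,7], have l₃=6  ✓
Σlᵢ = 13 ⇒ odd  ✗

parity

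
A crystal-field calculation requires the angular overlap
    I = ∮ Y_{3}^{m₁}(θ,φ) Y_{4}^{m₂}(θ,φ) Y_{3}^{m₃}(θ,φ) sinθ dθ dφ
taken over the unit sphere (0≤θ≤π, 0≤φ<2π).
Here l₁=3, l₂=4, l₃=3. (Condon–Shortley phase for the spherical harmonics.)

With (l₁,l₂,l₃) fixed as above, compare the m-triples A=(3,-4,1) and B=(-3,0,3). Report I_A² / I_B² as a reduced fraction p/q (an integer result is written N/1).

14/3

l's match ⇒ only the (l;m) 3-j factors differ between A and B.
A: triangle coeff Δ(3,4,3) = 1/34650; Σ_t [0,0]: t=0:+1/1152 = 1/1152; (3j)²=1/33 [(3 4 3; 3 -4 1)], sign=+1
B: triangle coeff Δ(3,4,3) = 1/34650; Σ_t [4,4]: t=4:+1/1152 = 1/1152; (3j)²=1/154 [(3 4 3; -3 0 3)], sign=+1
I_A²/I_B² = (1/33)/(1/154) = 14/3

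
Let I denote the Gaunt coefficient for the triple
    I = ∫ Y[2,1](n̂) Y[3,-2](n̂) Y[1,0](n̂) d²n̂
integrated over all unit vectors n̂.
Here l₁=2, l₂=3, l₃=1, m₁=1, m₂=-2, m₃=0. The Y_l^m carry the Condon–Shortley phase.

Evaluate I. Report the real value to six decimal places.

0.000000

1 − 2 + 0 = -1 ≠ 0: azimuthal integral kills it; I = 0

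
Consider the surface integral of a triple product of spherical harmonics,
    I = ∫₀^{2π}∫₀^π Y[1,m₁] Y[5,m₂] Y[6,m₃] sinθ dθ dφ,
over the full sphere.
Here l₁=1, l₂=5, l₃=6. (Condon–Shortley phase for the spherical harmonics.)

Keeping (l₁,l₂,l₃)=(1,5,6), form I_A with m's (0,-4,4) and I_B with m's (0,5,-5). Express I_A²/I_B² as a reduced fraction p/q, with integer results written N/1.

20/11

Shared (l₁,l₂,l₃)=(1,5,6): N and (l;000)² cancel in I_A²/I_B².
A: Δ = 0!·2!·10!/13! = 1/858; Racah Σ t=0..0: t=0:+1/362880 = 1/362880; ⇒ 3j(1 5 6; 0 -4 4)² = 10/429, sgn +1
B: Δ = 0!·2!·10!/13! = 1/858; Racah Σ t=0..0: t=0:+1/3628800 = 1/3628800; ⇒ 3j(1 5 6; 0 5 -5)² = 1/78, sgn -1
I_A²/I_B² = (10/429)/(1/78) = 20/11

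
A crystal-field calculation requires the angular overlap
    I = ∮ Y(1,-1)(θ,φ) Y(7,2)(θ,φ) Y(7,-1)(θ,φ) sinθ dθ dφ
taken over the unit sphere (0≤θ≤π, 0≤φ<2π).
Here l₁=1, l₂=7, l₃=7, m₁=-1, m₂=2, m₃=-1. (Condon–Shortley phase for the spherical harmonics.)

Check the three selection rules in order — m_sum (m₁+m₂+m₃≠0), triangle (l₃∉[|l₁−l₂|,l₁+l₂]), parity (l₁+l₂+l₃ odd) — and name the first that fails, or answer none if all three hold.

azimuthal sum: -1 + 2 − 1 = 0  ✓
6 ≤ 7 ≤ 8 (triangle on l)  ✓
L = 1 + 7 + 7 = 15 (odd)  ✗

parity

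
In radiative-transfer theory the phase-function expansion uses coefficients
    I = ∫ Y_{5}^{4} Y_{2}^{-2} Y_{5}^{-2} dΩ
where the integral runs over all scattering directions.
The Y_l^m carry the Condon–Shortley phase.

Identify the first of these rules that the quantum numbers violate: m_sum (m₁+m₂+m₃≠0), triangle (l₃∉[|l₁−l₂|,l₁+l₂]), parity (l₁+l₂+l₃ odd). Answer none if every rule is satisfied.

none

m₁+m₂+m₃ = 4 − 2 − 2 = 0  ✓
triangle: |5−2|=3 ≤ l₃=5 ≤ 5+2=7  ✓
parity: l₁+l₂+l₃ = 12 is even  ✓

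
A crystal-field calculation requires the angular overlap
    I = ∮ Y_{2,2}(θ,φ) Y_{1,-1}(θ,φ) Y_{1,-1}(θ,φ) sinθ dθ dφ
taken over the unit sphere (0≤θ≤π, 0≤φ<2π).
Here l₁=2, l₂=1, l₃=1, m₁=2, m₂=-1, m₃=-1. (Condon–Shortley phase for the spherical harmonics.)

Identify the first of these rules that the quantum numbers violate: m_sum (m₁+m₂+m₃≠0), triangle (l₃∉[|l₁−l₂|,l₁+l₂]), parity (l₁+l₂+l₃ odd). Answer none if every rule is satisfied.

azimuthal sum: 2 − 1 − 1 = 0  ✓
1 ≤ 1 ≤ 3 (triangle on l)  ✓
L = 2 + 1 + 1 = 4 (even)  ✓

none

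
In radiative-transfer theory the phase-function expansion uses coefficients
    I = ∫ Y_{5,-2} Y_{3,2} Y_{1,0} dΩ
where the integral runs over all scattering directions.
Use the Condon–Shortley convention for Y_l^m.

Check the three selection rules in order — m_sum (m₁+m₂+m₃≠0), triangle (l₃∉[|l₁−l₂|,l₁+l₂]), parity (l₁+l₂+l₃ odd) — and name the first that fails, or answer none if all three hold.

azimuthal sum: -2 + 2 + 0 = 0  ✓
2 ≤ 1 ≤ 8 (triangle on l)  ✗
L = 5 + 3 + 1 = 9 (odd)

triangle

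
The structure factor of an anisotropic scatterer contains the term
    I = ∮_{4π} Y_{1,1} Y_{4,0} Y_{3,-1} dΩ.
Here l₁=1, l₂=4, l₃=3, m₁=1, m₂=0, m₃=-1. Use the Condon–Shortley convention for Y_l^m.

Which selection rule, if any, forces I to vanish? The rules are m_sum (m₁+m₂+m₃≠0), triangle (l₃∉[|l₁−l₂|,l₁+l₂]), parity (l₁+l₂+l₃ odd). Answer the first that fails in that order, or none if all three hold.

Σmᵢ = 0  ✓
l₃∈[|l₁−l₂|,l₁+l₂]=[3,5], have l₃=3  ✓
Σlᵢ = 8 ⇒ even  ✓

none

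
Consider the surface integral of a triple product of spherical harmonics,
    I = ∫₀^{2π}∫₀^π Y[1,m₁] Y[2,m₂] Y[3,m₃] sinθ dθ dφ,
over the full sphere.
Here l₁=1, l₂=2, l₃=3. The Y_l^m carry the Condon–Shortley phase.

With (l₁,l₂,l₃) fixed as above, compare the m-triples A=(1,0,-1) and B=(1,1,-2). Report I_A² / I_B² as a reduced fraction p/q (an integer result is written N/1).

3/5

Shared (l₁,l₂,l₃)=(1,2,3): N and (l;000)² cancel in I_A²/I_B².
A: Δ = 0!·2!·4!/7! = 1/105; Racah Σ t=0..0: t=0:+1/8 = 1/8; ⇒ 3j(1 2 3; 1 0 -1)² = 2/35, sgn +1
B: Δ = 0!·2!·4!/7! = 1/105; Racah Σ t=0..0: t=0:+1/12 = 1/12; ⇒ 3j(1 2 3; 1 1 -2)² = 2/21, sgn -1
I_A²/I_B² = (2/35)/(2/21) = 3/5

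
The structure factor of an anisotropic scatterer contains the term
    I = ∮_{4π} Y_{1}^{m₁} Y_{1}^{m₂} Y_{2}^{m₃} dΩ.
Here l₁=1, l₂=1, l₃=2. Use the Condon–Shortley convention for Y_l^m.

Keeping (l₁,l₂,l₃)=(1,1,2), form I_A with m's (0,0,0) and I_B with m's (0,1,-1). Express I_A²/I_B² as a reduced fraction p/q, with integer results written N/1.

Shared (l₁,l₂,l₃)=(1,1,2): N and (l;000)² cancel in I_A²/I_B².
A: Δ = 0!·2!·2!/5! = 1/30; Racah Σ t=0..0: t=0:+1/1 = 1/1; ⇒ 3j(1 1 2; 0 0 0)² = 2/15, sgn +1
B: Δ = 0!·2!·2!/5! = 1/30; Racah Σ t=0..0: t=0:+1/2 = 1/2; ⇒ 3j(1 1 2; 0 1 -1)² = 1/10, sgn -1
I_A²/I_B² = (2/15)/(1/10) = 4/3

4/3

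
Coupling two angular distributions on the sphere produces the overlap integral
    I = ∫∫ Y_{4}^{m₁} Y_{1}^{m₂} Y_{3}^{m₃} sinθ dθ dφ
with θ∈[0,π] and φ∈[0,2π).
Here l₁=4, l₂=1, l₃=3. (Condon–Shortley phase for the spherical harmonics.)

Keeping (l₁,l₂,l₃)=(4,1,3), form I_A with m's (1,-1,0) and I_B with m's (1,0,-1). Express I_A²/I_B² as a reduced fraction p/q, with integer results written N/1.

2/3

Same 4,1,3: normalisation and zero-m 3j drop out of the ratio.
A: Δ: 2! 6! 0! / 9! → 1/252; sum: t=0:+1/72 = 1/72; 3j²(4 1 3; 1 -1 0) = Δ·Π!·Σ² = 5/126  (sign -1)
B: Δ: 2! 6! 0! / 9! → 1/252; sum: t=1:−1/48 = -1/48; 3j²(4 1 3; 1 0 -1) = Δ·Π!·Σ² = 5/84  (sign -1)
I_A²/I_B² = (5/126)/(5/84) = 2/3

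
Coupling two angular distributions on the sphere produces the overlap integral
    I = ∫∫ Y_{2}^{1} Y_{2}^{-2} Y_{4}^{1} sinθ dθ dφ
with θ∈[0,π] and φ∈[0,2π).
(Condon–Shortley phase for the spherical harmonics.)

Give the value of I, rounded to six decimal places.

m-sum 0 ✓  L=8 even ✓  0≤4≤4 ✓
Π(2lᵢ+1) = 5×5×9 = 225
triangle coeff Δ(2,2,4) = 1/630
Σ_t [0,0]: t=0:+1/16 = 1/16
(3j)²=2/35 [(2 2 4; 0 0 0)], sign=+1
Σ_t [0,0]: t=0:+1/144 = 1/144
(3j)²=1/126 [(2 2 4; 1 -2 1)], sign=-1
⇒ 4πI² = 5/49
I = (-1)√(5/49/(4π)) = -0.09011188

-0.090112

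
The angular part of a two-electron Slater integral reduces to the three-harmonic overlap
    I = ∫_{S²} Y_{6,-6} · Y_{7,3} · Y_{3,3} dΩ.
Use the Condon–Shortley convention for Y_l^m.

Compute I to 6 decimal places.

Checks pass: Σm=0; 16 even; l₃=3∈[1,13].
(2·6+1)(2·7+1)(2·3+1) = 1365
Δ: 10! 2! 4! / 17! → 1/2042040
sum: t=4:+1/207360 t=5:−1/57600 t=6:+1/207360 = -1/129600
3j²(6 7 3; 0 0 0) = Δ·Π!·Σ² = 168/12155  (sign +1)
sum: t=10:+1/174182400 = 1/174182400
3j²(6 7 3; -6 3 3) = Δ·Π!·Σ² = 3/6188  (sign +1)
combine: 4πI² = 1365·168/12155·3/6188 = 378/41327
take √, sign +1: I = 0.02697889

0.026979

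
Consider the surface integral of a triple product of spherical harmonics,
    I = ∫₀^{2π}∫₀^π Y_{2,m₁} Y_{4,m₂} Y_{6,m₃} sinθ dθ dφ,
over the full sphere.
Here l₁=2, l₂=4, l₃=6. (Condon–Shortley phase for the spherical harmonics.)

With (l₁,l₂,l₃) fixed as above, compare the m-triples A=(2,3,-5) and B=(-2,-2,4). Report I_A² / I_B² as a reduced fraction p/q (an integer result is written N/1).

l's match ⇒ only the (l;m) 3-j factors differ between A and B.
A: triangle coeff Δ(2,4,6) = 1/6435; Σ_t [0,0]: t=0:+1/120960 = 1/120960; (3j)²=2/39 [(2 4 6; 2 3 -5)], sign=-1
B: triangle coeff Δ(2,4,6) = 1/6435; Σ_t [0,0]: t=0:+1/34560 = 1/34560; (3j)²=14/429 [(2 4 6; -2 -2 4)], sign=+1
I_A²/I_B² = (2/39)/(14/429) = 11/7

11/7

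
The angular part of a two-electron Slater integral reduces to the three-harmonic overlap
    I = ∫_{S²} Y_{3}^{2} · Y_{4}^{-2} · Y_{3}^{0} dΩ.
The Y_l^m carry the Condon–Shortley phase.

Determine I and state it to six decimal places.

-0.044418

Rules hold: Σm=0, L=10 even, 1≤3≤7.
N = 7·9·7 = 441
Δ = 4!·2!·4!/11! = 1/34650
Racah Σ t=1..3: t=1:−1/72 t=2:+1/16 t=3:−1/72 = 5/144
⇒ 3j(3 4 3; 0 0 0)² = 2/77, sgn -1
Racah Σ t=0..1: t=0:+1/96 t=1:−1/72 = -1/288
⇒ 3j(3 4 3; 2 -2 0)² = 1/462, sgn +1
4πI² = N·(3j₀)²·(3jₘ)² = 3/121
I = -1·√(0.0247934/4π) = -0.04441841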